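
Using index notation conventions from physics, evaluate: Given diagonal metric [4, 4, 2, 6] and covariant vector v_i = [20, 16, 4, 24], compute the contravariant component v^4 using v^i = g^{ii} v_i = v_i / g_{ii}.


To raise an index with a diagonal metric: v^i = v_i / g_{ii}.
For index 4: v_4 = 24, g_{44} = 6
v^4 = 24 / 6 = 4

4


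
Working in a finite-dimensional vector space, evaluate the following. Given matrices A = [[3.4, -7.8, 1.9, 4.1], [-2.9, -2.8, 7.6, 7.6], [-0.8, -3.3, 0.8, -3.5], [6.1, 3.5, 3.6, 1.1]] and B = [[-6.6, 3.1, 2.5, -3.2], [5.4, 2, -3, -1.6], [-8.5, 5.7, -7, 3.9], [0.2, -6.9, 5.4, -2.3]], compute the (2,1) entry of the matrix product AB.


(AB)_{ij} = sum_k A_{ik} B_{kj}.
For i=2, j=1:
A_{21} * B_{11} = -2.9 * -6.6 = 19.14
A_{22} * B_{21} = -2.8 * 5.4 = -15.12
A_{23} * B_{31} = 7.6 * -8.5 = -64.6
A_{24} * B_{41} = 7.6 * 0.2 = 1.52
Sum = 19.14 + -15.12 + -64.6 + 1.52 = -59.06

-59.06


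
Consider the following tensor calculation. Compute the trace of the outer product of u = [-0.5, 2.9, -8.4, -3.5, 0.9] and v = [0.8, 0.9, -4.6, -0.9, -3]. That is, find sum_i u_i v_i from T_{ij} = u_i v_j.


The outer product gives T_{ij} = u_i v_j.
The trace (contraction) is Tr(T) = sum_i T_{ii} = sum_i u_i v_i.
Diagonal entries:
T_{11} = u_1 * v_1 = -0.5 * 0.8 = -0.4
T_{22} = u_2 * v_2 = 2.9 * 0.9 = 2.61
T_{33} = u_3 * v_3 = -8.4 * -4.6 = 38.64
T_{44} = u_4 * v_4 = -3.5 * -0.9 = 3.15
T_{55} = u_5 * v_5 = 0.9 * -3 = -2.7
Tr(T) = -0.4 + 2.61 + 38.64 + 3.15 + -2.7 = 41.3

41.3


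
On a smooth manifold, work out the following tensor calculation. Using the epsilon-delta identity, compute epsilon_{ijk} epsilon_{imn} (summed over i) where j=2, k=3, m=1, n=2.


Using the identity: epsilon_{ijk} epsilon_{imn} = delta_{jm} delta_{kn} - delta_{jn} delta_{km}.
delta_{21} = 0
delta_{32} = 0
delta_{22} = 1
delta_{31} = 0
Result = 0 * 0 - 1 * 0 = 0 - 0 = 0

0


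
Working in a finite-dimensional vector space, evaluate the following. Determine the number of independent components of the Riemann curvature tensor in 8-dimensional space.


The Riemann tensor in d dimensions has d^2(d^2 - 1)/12 independent components.
d = 8, so d^2 = 64
d^2 - 1 = 63
d^2(d^2 - 1) = 64 * 63 = 4032
Divide by 12: 4032 / 12 = 336

336


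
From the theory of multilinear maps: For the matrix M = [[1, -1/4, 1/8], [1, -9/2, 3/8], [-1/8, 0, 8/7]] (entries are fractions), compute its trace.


The trace is the sum of diagonal entries.
Diagonal: M[1,1] = 1, M[2,2] = -9/2, M[3,3] = 8/7
Tr(M) = 1 + -9/2 + 8/7
Computing step by step:
After adding M[1,1]: 1
After adding M[2,2]: -7/2
After adding M[3,3]: -33/14
Tr(M) = -33/14

-33/14


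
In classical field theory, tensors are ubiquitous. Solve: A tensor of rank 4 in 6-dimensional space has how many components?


The number of components of a rank-r tensor in d dimensions is d^r.
Here d = 6 and r = 4.
6^4 = 1296

1296


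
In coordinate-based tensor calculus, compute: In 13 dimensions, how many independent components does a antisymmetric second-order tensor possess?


A antisymmetric rank-2 tensor in d dimensions has d(d-1)/2 independent components.
d = 13
d(d-1)/2 = 13 * 12 / 2 = 156 / 2 = 78

78


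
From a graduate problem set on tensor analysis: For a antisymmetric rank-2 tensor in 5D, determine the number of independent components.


A antisymmetric rank-2 tensor in d dimensions has d(d-1)/2 independent components.
d = 5
d(d-1)/2 = 5 * 4 / 2 = 20 / 2 = 10

10


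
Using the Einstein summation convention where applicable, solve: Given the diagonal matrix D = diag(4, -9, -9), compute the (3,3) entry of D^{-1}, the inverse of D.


For a diagonal matrix, the inverse has entries (D^{-1})_{ii} = 1/d_{ii}.
The diagonal entries are: d_{11} = 4, d_{22} = -9, d_{33} = -9
We need (D^{-1})_{33} = 1/d_{33} = 1/-9 = -1/9

-1/9


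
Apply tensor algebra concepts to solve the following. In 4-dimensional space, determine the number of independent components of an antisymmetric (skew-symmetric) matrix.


An antisymmetric rank-2 tensor satisfies A_{ij} = -A_{ji}, so diagonal entries are zero.
The independent components are the upper-triangular entries: C(n, 2) = n(n-1)/2.
n = 4
C(4, 2) = 4 * 3 / 2 = 12 / 2 = 6

6


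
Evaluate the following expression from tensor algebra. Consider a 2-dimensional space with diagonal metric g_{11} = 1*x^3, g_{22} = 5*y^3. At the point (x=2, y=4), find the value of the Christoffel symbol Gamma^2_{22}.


For a diagonal metric, Gamma^k_{ij} = (1/2) g^{kk} (dg_{ik}/dx_j + dg_{jk}/dx_i - dg_{ij}/dx_k).
The metric is diagonal, so g_{ab} = 0 for a != b.
At the given point: g_{11} = 8, g_{22} = 320
g^{22} = 1/320
dg_{22}/dx_2 = dg_{22}/dx_2 = 240
dg_{22}/dx_2 = dg_{22}/dx_2 = 240
dg_{22}/dx_2 = dg_{22}/dx_2 = 240
Numerator = 240 + 240 - 240 = 240
Gamma^2_{22} = 240 / (2 * 320) = 3/8

3/8


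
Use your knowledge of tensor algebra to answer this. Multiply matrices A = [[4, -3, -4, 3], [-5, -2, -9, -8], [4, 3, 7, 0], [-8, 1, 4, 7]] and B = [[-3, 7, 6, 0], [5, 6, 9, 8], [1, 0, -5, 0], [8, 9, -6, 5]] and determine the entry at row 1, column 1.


(AB)_{ij} = sum_k A_{ik} B_{kj}.
For i=1, j=1:
A_{11} * B_{11} = 4 * -3 = -12
A_{12} * B_{21} = -3 * 5 = -15
A_{13} * B_{31} = -4 * 1 = -4
A_{14} * B_{41} = 3 * 8 = 24
Sum = -12 + -15 + -4 + 24 = -7

-7


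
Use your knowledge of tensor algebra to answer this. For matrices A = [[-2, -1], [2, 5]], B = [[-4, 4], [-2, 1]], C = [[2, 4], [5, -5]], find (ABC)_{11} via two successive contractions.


(ABC)_{11} = sum_m (AB)_{1m} C_{m1}. First compute row 1 of AB.
(AB)_{11} = -2*-4 + -1*-2 = 10
(AB)_{12} = -2*4 + -1*1 = -9
Now contract with column 1 of C:
(AB)_{11} * C_{11} = 10 * 2 = 20
(AB)_{12} * C_{21} = -9 * 5 = -45
(ABC)_{11} = 20 + -45 = -25

-25


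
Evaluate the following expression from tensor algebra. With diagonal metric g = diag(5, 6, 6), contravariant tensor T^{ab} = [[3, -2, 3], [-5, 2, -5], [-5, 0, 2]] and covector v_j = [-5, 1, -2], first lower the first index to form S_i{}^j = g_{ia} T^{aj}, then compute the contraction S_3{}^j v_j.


Step 1: lower the first index. For a diagonal metric, g_{ia} T^{aj} = g_{ii} T^{ij} (no sum on i).
g_{33} = 6
S_3{}^1 = 6 * T^{31} = 6 * -5 = -30
S_3{}^2 = 6 * T^{32} = 6 * 0 = 0
S_3{}^3 = 6 * T^{33} = 6 * 2 = 12
Step 2: contract S_3{}^j with v_j.
S_3{}^1 * v_1 = -30 * -5 = 150
S_3{}^2 * v_2 = 0 * 1 = 0
S_3{}^3 * v_3 = 12 * -2 = -24
Result = 150 + 0 + -24 = 126

126


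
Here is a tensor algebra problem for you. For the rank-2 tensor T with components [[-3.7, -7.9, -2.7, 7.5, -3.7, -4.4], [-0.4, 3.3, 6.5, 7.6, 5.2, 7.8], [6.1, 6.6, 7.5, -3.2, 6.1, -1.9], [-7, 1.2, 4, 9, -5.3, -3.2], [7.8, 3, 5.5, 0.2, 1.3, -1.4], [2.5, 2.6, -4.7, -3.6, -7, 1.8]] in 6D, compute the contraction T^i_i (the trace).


The contraction (trace) of a rank-2 tensor is the sum of its diagonal elements.
Diagonal entries: A[1,1] = -3.7, A[2,2] = 3.3, A[3,3] = 7.5, A[4,4] = 9, A[5,5] = 1.3, A[6,6] = 1.8
Tr(A) = -3.7 + 3.3 + 7.5 + 9 + 1.3 + 1.8 = 19.2

19.2


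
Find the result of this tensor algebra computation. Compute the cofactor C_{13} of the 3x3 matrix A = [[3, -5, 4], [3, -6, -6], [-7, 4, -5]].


To find cofactor C_{13}, delete row 1 and column 3.
The resulting 2x2 submatrix is: [[3, -6], [-7, 4]]
Minor M_{13} = 3*4 - -6*-7
  = 12 - 42 = -30
Sign = (-1)^(1+3) = (-1)^4 = 1
Cofactor C_{13} = 1 * -30 = -30

-30


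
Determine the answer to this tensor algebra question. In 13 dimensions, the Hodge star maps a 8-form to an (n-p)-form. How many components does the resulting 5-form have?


The Hodge dual of a p-form on an n-dimensional manifold is an (n-p)-form.
n = 13, p = 8, so dual degree = 13 - 8 = 5
The number of components is C(n, n-p) = C(13, 5) = 1287

1287


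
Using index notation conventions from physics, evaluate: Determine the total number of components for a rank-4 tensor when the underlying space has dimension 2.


The number of components of a rank-r tensor in d dimensions is d^r.
Here d = 2 and r = 4.
2^4 = 16

16


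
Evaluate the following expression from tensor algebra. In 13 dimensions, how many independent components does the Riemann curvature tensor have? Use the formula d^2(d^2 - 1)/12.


The Riemann tensor in d dimensions has d^2(d^2 - 1)/12 independent components.
d = 13, so d^2 = 169
d^2 - 1 = 168
d^2(d^2 - 1) = 169 * 168 = 28392
Divide by 12: 28392 / 12 = 2366

2366


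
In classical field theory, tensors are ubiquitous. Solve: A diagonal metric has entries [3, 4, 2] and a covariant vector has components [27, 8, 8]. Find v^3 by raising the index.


To raise an index with a diagonal metric: v^i = v_i / g_{ii}.
For index 3: v_3 = 8, g_{33} = 2
v^3 = 8 / 2 = 4

4


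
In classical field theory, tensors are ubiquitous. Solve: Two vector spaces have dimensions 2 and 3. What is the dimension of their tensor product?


The dimension of a tensor product is the product of dimensions.
dim(V) = 2, dim(W) = 3
dim(V (x) W) = 2 * 3 = 6

6


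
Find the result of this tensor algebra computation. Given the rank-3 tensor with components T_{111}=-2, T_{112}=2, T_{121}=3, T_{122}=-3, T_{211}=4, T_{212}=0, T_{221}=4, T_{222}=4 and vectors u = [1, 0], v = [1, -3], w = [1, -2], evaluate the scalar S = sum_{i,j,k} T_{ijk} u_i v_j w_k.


S = sum over i,j,k of T_{ijk} u_i v_j w_k. Expanding all 8 terms:
T_{111}*u_1*v_1*w_1 = -2*1*1*1 = -2  (running total: -2)
T_{112}*u_1*v_1*w_2 = 2*1*1*-2 = -4  (running total: -6)
T_{121}*u_1*v_2*w_1 = 3*1*-3*1 = -9  (running total: -15)
T_{122}*u_1*v_2*w_2 = -3*1*-3*-2 = -18  (running total: -33)
T_{211}*u_2*v_1*w_1 = 4*0*1*1 = 0  (running total: -33)
T_{212}*u_2*v_1*w_2 = 0*0*1*-2 = 0  (running total: -33)
T_{221}*u_2*v_2*w_1 = 4*0*-3*1 = 0  (running total: -33)
T_{222}*u_2*v_2*w_2 = 4*0*-3*-2 = 0  (running total: -33)
S = -33

-33


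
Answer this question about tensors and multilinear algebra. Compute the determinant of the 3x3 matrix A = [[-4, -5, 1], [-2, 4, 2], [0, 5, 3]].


Expanding along the first row, det(A) = a11*M_11 - a12*M_12 + a13*M_13, where M_1j is the (1,j) minor.
Minor M_11 = 4*3 - 2*5 = 2
Minor M_12 = -2*3 - 2*0 = -6
Minor M_13 = -2*5 - 4*0 = -10
det = -4*(2) - -5*(-6) + 1*(-10)
    = -8 - 30 + -10
    = -48

-48


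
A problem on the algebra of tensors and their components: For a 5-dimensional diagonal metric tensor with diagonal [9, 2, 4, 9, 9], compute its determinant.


For a diagonal metric, the determinant is the product of diagonal entries.
Diagonal entries: 9, 2, 4, 9, 9
det(g) = 9 * 2 * 4 * 9 * 9 = 5832

5832


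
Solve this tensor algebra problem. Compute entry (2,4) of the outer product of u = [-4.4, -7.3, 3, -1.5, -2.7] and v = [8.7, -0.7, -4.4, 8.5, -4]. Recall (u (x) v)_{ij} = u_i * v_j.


The outer product entry T_{ij} = u_i * v_j.
We need i=2, j=4.
u_2 = -7.3, v_4 = 8.5
T_{2,4} = -7.3 * 8.5 = -62.05

-62.05


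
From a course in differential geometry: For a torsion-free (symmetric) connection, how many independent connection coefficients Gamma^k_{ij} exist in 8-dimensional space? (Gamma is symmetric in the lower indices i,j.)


Christoffel symbols Gamma^k_{ij} are symmetric in i,j, so there are d * d(d+1)/2 independent symbols.
d = 8
d(d+1)/2 = 8 * 9 / 2 = 36
Total = 8 * 36 = 288

288


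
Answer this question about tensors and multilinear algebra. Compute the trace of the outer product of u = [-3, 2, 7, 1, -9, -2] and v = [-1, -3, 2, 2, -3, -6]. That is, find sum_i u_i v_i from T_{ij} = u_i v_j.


The outer product gives T_{ij} = u_i v_j.
The trace (contraction) is Tr(T) = sum_i T_{ii} = sum_i u_i v_i.
Diagonal entries:
T_{11} = u_1 * v_1 = -3 * -1 = 3
T_{22} = u_2 * v_2 = 2 * -3 = -6
T_{33} = u_3 * v_3 = 7 * 2 = 14
T_{44} = u_4 * v_4 = 1 * 2 = 2
T_{55} = u_5 * v_5 = -9 * -3 = 27
T_{66} = u_6 * v_6 = -2 * -6 = 12
Tr(T) = 3 + -6 + 14 + 2 + 27 + 12 = 52

52


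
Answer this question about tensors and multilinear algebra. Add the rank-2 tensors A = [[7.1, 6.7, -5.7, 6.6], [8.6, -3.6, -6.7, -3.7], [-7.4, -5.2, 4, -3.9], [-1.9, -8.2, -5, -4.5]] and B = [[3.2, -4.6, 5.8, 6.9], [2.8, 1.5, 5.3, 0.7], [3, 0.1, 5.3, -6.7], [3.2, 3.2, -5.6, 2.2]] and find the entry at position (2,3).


Tensor addition is component-wise: (A + B)_{ij} = A_{ij} + B_{ij}.
A_{23} = -6.7
B_{23} = 5.3
(A + B)_{23} = -6.7 + 5.3 = -1.4

-1.4


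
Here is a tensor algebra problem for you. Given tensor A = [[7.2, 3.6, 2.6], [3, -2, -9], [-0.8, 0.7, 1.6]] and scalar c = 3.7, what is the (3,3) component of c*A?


Scalar multiplication: (cA)_{ij} = c * A_{ij}.
c = 3.7
A_{33} = 1.6
(cA)_{33} = 3.7 * 1.6 = 5.92

5.92


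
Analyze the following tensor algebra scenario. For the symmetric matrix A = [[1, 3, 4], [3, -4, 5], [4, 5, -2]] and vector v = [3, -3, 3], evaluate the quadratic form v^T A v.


First compute Av:
(Av)_1 = 1*3 + 3*-3 + 4*3 = 6
(Av)_2 = 3*3 + -4*-3 + 5*3 = 36
(Av)_3 = 4*3 + 5*-3 + -2*3 = -9
Av = [6, 36, -9]
Then v^T (Av) = 3*6 + -3*36 + 3*-9
= 18 + -108 + -27 = -117

-117


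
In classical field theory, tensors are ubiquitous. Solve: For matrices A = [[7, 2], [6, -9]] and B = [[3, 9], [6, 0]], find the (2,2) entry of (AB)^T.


(AB)^T_{ij} = (AB)_{ji} = sum_k A_{jk} B_{ki}.
For i=2, j=2 we need (AB)_{22}:
A_{21} * B_{12} = 6 * 9 = 54
A_{22} * B_{22} = -9 * 0 = 0
Sum = 54 + 0 = 54

54


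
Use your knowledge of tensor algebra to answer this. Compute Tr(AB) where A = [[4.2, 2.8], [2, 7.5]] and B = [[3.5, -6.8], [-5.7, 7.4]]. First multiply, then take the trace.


Tr(AB) = sum_i (AB)_{ii} where (AB)_{ii} = sum_k A_{ik} B_{ki}.
(AB)_{11} = 4.2*3.5 + 2.8*-5.7 = -1.26
(AB)_{22} = 2*-6.8 + 7.5*7.4 = 41.9
Tr(AB) = -1.26 + 41.9 = 40.64

40.64


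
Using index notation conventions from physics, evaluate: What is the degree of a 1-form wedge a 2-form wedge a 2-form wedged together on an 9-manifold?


The degree of a wedge product is the sum of the degrees of the individual forms.
Degrees: 1, 2, 2
Total degree = 1 + 2 + 2 = 5

5


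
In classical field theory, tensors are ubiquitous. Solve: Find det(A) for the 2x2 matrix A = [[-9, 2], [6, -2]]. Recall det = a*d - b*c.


For a 2x2 matrix [[a, b], [c, d]], det = a*d - b*c.
a = -9, b = 2, c = 6, d = -2
a*d = -9 * -2 = 18
b*c = 2 * 6 = 12
det = 18 - 12 = 6

6


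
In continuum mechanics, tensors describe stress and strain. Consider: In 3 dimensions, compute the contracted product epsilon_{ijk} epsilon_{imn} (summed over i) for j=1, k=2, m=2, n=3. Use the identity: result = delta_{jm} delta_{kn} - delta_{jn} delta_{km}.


Using the identity: epsilon_{ijk} epsilon_{imn} = delta_{jm} delta_{kn} - delta_{jn} delta_{km}.
delta_{12} = 0
delta_{23} = 0
delta_{13} = 0
delta_{22} = 1
Result = 0 * 0 - 0 * 1 = 0 - 0 = 0

0


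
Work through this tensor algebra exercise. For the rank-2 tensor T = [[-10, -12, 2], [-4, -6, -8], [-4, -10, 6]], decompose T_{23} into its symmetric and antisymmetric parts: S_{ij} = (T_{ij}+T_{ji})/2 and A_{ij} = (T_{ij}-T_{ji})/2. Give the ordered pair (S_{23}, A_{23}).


T_{23} = -8
T_{32} = -10
S_{23} = (-8 + -10)/2 = -18/2 = -9
A_{23} = (-8 - -10)/2 = 2/2 = 1
Check: S + A = -9 + 1 = -8 = T_{23}.

(-9, 1)


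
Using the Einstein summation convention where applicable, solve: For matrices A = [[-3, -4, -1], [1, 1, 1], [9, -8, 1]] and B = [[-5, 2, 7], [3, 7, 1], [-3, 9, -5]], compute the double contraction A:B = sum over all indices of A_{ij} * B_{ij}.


A:B = sum over all i,j of A_{ij} * B_{ij}.
Row 1: -3*-5=15, -4*2=-8, -1*7=-7 => row sum = 0
Row 2: 1*3=3, 1*7=7, 1*1=1 => row sum = 11
Row 3: 9*-3=-27, -8*9=-72, 1*-5=-5 => row sum = -104
Total = 0 + 11 + -104 = -93

-93


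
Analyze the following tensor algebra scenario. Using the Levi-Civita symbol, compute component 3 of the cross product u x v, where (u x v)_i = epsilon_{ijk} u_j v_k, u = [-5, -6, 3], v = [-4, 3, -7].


(u x v)_3 = sum_{j,k} epsilon_{3jk} u_j v_k. Only permutations of (1,2,3) contribute; the two non-zero terms are:
eps_{312} u_1 v_2 = 1 * -5 * 3 = -15
eps_{321} u_2 v_1 = -1 * -6 * -4 = -24
(u x v)_3 = -39

-39


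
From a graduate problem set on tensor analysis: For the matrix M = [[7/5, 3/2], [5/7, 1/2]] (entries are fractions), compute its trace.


The trace is the sum of diagonal entries.
Diagonal: M[1,1] = 7/5, M[2,2] = 1/2
Tr(M) = 7/5 + 1/2
Computing step by step:
After adding M[1,1]: 7/5
After adding M[2,2]: 19/10
Tr(M) = 19/10

19/10


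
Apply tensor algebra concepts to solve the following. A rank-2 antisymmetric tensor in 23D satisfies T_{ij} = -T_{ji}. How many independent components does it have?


An antisymmetric rank-2 tensor satisfies A_{ij} = -A_{ji}, so diagonal entries are zero.
The independent components are the upper-triangular entries: C(n, 2) = n(n-1)/2.
n = 23
C(23, 2) = 23 * 22 / 2 = 506 / 2 = 253

253


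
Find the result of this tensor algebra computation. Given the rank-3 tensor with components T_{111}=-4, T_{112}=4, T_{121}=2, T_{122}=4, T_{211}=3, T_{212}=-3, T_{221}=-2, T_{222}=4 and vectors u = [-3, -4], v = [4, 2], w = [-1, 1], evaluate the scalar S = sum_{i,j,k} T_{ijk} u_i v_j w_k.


S = sum over i,j,k of T_{ijk} u_i v_j w_k. Expanding all 8 terms:
T_{111}*u_1*v_1*w_1 = -4*-3*4*-1 = -48  (running total: -48)
T_{112}*u_1*v_1*w_2 = 4*-3*4*1 = -48  (running total: -96)
T_{121}*u_1*v_2*w_1 = 2*-3*2*-1 = 12  (running total: -84)
T_{122}*u_1*v_2*w_2 = 4*-3*2*1 = -24  (running total: -108)
T_{211}*u_2*v_1*w_1 = 3*-4*4*-1 = 48  (running total: -60)
T_{212}*u_2*v_1*w_2 = -3*-4*4*1 = 48  (running total: -12)
T_{221}*u_2*v_2*w_1 = -2*-4*2*-1 = -16  (running total: -28)
T_{222}*u_2*v_2*w_2 = 4*-4*2*1 = -32  (running total: -60)
S = -60

-60


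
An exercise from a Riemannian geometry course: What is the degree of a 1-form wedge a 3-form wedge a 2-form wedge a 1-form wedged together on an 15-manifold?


The degree of a wedge product is the sum of the degrees of the individual forms.
Degrees: 1, 3, 2, 1
Total degree = 1 + 3 + 2 + 1 = 7

7


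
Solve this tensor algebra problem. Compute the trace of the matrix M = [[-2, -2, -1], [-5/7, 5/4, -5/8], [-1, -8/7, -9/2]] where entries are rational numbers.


The trace is the sum of diagonal entries.
Diagonal: M[1,1] = -2, M[2,2] = 5/4, M[3,3] = -9/2
Tr(M) = -2 + 5/4 + -9/2
Computing step by step:
After adding M[1,1]: -2
After adding M[2,2]: -3/4
After adding M[3,3]: -21/4
Tr(M) = -21/4

-21/4


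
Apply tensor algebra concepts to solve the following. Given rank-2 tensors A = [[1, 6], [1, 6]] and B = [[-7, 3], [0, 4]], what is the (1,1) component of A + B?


Tensor addition is component-wise: (A + B)_{ij} = A_{ij} + B_{ij}.
A_{11} = 1
B_{11} = -7
(A + B)_{11} = 1 + -7 = -6

-6


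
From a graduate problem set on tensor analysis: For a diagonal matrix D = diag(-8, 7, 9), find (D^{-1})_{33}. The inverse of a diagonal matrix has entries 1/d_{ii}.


For a diagonal matrix, the inverse has entries (D^{-1})_{ii} = 1/d_{ii}.
The diagonal entries are: d_{11} = -8, d_{22} = 7, d_{33} = 9
We need (D^{-1})_{33} = 1/d_{33} = 1/9 = 1/9

1/9


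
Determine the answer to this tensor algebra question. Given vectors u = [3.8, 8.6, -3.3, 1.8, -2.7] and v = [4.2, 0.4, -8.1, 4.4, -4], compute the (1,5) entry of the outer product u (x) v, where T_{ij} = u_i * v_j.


The outer product entry T_{ij} = u_i * v_j.
We need i=1, j=5.
u_1 = 3.8, v_5 = -4
T_{1,5} = 3.8 * -4 = -15.2

-15.2


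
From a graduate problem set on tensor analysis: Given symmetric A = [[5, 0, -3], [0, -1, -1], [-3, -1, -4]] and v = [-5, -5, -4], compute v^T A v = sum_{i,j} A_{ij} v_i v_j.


First compute Av:
(Av)_1 = 5*-5 + 0*-5 + -3*-4 = -13
(Av)_2 = 0*-5 + -1*-5 + -1*-4 = 9
(Av)_3 = -3*-5 + -1*-5 + -4*-4 = 36
Av = [-13, 9, 36]
Then v^T (Av) = -5*-13 + -5*9 + -4*36
= 65 + -45 + -144 = -124

-124


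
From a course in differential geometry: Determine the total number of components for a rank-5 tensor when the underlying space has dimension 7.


The number of components of a rank-r tensor in d dimensions is d^r.
Here d = 7 and r = 5.
7^5 = 16807

16807


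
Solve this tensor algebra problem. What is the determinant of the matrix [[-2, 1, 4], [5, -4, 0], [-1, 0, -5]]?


Expanding along the first row, det(A) = a11*M_11 - a12*M_12 + a13*M_13, where M_1j is the (1,j) minor.
Minor M_11 = -4*-5 - 0*0 = 20
Minor M_12 = 5*-5 - 0*-1 = -25
Minor M_13 = 5*0 - -4*-1 = -4
det = -2*(20) - 1*(-25) + 4*(-4)
    = -40 - -25 + -16
    = -31

-31


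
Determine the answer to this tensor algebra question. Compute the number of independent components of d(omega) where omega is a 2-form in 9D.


The exterior derivative of a p-form is a (p+1)-form.
Its number of independent components is C(n, p+1).
n = 9, p+1 = 3
C(9, 3) = 84

84


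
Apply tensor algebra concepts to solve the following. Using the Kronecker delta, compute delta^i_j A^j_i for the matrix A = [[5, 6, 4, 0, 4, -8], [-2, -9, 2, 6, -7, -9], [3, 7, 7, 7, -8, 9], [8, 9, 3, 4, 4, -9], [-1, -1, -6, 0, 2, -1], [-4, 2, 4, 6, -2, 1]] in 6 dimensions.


The contraction (trace) of a rank-2 tensor is the sum of its diagonal elements.
Diagonal entries: A[1,1] = 5, A[2,2] = -9, A[3,3] = 7, A[4,4] = 4, A[5,5] = 2, A[6,6] = 1
Tr(A) = 5 + -9 + 7 + 4 + 2 + 1 = 10

10


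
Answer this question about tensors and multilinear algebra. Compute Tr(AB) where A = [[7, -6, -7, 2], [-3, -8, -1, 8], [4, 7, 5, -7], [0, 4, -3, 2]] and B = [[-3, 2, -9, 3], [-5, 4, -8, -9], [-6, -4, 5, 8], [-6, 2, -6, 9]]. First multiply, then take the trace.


Tr(AB) = sum_i (AB)_{ii} where (AB)_{ii} = sum_k A_{ik} B_{ki}.
(AB)_{11} = 7*-3 + -6*-5 + -7*-6 + 2*-6 = 39
(AB)_{22} = -3*2 + -8*4 + -1*-4 + 8*2 = -18
(AB)_{33} = 4*-9 + 7*-8 + 5*5 + -7*-6 = -25
(AB)_{44} = 0*3 + 4*-9 + -3*8 + 2*9 = -42
Tr(AB) = 39 + -18 + -25 + -42 = -46

-46


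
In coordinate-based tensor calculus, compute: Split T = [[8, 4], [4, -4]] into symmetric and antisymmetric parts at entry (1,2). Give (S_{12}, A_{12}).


T_{12} = 4
T_{21} = 4
S_{12} = (4 + 4)/2 = 8/2 = 4
A_{12} = (4 - 4)/2 = 0/2 = 0
Check: S + A = 4 + 0 = 4 = T_{12}.

(4, 0)


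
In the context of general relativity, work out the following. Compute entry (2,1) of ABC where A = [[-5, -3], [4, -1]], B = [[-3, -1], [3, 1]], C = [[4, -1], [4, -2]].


(ABC)_{21} = sum_m (AB)_{2m} C_{m1}. First compute row 2 of AB.
(AB)_{21} = 4*-3 + -1*3 = -15
(AB)_{22} = 4*-1 + -1*1 = -5
Now contract with column 1 of C:
(AB)_{21} * C_{11} = -15 * 4 = -60
(AB)_{22} * C_{21} = -5 * 4 = -20
(ABC)_{21} = -60 + -20 = -80

-80


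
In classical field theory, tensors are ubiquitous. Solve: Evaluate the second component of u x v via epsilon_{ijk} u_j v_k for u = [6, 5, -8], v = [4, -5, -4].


(u x v)_2 = sum_{j,k} epsilon_{2jk} u_j v_k. Only permutations of (1,2,3) contribute; the two non-zero terms are:
eps_{213} u_1 v_3 = -1 * 6 * -4 = 24
eps_{231} u_3 v_1 = 1 * -8 * 4 = -32
(u x v)_2 = -8

-8


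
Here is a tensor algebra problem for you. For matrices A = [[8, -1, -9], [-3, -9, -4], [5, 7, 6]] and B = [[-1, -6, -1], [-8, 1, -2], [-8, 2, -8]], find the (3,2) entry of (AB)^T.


(AB)^T_{ij} = (AB)_{ji} = sum_k A_{jk} B_{ki}.
For i=3, j=2 we need (AB)_{23}:
A_{21} * B_{13} = -3 * -1 = 3
A_{22} * B_{23} = -9 * -2 = 18
A_{23} * B_{33} = -4 * -8 = 32
Sum = 3 + 18 + 32 = 53

53


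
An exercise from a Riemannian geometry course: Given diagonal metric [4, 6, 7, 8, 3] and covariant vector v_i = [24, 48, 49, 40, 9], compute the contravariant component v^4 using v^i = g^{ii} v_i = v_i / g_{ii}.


To raise an index with a diagonal metric: v^i = v_i / g_{ii}.
For index 4: v_4 = 40, g_{44} = 8
v^4 = 40 / 8 = 5

5


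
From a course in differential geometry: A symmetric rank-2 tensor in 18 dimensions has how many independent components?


A symmetric rank-2 tensor in d dimensions has d(d+1)/2 independent components.
d = 18
d(d+1)/2 = 18 * 19 / 2 = 342 / 2 = 171

171


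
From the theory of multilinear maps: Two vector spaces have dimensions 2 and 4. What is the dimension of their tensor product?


The dimension of a tensor product is the product of dimensions.
dim(V) = 2, dim(W) = 4
dim(V (x) W) = 2 * 4 = 8

8


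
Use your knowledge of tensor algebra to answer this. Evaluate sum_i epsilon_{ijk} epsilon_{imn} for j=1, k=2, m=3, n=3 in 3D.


Using the identity: epsilon_{ijk} epsilon_{imn} = delta_{jm} delta_{kn} - delta_{jn} delta_{km}.
delta_{13} = 0
delta_{23} = 0
delta_{13} = 0
delta_{23} = 0
Result = 0 * 0 - 0 * 0 = 0 - 0 = 0

0


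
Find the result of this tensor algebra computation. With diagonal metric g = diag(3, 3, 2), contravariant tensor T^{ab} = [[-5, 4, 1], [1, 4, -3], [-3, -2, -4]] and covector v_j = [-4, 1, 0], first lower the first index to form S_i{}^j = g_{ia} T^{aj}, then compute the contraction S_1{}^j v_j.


Step 1: lower the first index. For a diagonal metric, g_{ia} T^{aj} = g_{ii} T^{ij} (no sum on i).
g_{11} = 3
S_1{}^1 = 3 * T^{11} = 3 * -5 = -15
S_1{}^2 = 3 * T^{12} = 3 * 4 = 12
S_1{}^3 = 3 * T^{13} = 3 * 1 = 3
Step 2: contract S_1{}^j with v_j.
S_1{}^1 * v_1 = -15 * -4 = 60
S_1{}^2 * v_2 = 12 * 1 = 12
S_1{}^3 * v_3 = 3 * 0 = 0
Result = 60 + 12 + 0 = 72

72


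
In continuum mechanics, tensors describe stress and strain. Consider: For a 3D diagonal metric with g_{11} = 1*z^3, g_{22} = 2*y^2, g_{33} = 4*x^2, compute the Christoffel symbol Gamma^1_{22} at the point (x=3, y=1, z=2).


For a diagonal metric, Gamma^k_{ij} = (1/2) g^{kk} (dg_{ik}/dx_j + dg_{jk}/dx_i - dg_{ij}/dx_k).
The metric is diagonal, so g_{ab} = 0 for a != b.
At the given point: g_{11} = 8, g_{22} = 2, g_{33} = 36
g^{11} = 1/8
dg_{21}/dx_2 = 0 (off-diagonal)
dg_{21}/dx_2 = 0 (off-diagonal)
dg_{22}/dx_1 = dg_{22}/dx_1 = 0
Numerator = 0 + 0 - 0 = 0
Gamma^1_{22} = 0 / (2 * 8) = 0

0


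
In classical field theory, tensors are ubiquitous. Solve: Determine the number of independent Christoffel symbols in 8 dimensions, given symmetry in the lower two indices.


Christoffel symbols Gamma^k_{ij} are symmetric in i,j, so there are d * d(d+1)/2 independent symbols.
d = 8
d(d+1)/2 = 8 * 9 / 2 = 36
Total = 8 * 36 = 288

288


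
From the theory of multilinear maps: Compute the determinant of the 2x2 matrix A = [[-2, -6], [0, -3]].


For a 2x2 matrix [[a, b], [c, d]], det = a*d - b*c.
a = -2, b = -6, c = 0, d = -3
a*d = -2 * -3 = 6
b*c = -6 * 0 = 0
det = 6 - 0 = 6

6


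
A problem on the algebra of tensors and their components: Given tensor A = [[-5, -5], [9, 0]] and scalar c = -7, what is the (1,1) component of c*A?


Scalar multiplication: (cA)_{ij} = c * A_{ij}.
c = -7
A_{11} = -5
(cA)_{11} = -7 * -5 = 35

35


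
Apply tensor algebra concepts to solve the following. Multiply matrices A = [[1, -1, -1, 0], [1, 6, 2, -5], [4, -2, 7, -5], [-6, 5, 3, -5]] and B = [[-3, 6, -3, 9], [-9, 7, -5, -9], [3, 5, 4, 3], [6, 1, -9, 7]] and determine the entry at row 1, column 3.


(AB)_{ij} = sum_k A_{ik} B_{kj}.
For i=1, j=3:
A_{11} * B_{13} = 1 * -3 = -3
A_{12} * B_{23} = -1 * -5 = 5
A_{13} * B_{33} = -1 * 4 = -4
A_{14} * B_{43} = 0 * -9 = 0
Sum = -3 + 5 + -4 + 0 = -2

-2


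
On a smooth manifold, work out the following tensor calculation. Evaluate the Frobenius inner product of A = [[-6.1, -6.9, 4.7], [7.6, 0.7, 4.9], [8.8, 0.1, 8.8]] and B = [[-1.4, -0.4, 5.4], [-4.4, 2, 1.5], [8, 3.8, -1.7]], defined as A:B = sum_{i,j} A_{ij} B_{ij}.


A:B = sum over all i,j of A_{ij} * B_{ij}.
Row 1: -6.1*-1.4=8.54, -6.9*-0.4=2.76, 4.7*5.4=25.38 => row sum = 36.68
Row 2: 7.6*-4.4=-33.44, 0.7*2=1.4, 4.9*1.5=7.35 => row sum = -24.69
Row 3: 8.8*8=70.4, 0.1*3.8=0.38, 8.8*-1.7=-14.96 => row sum = 55.82
Total = 36.68 + -24.69 + 55.82 = 67.81

67.81


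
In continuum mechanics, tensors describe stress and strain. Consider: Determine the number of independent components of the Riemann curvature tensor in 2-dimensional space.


The Riemann tensor in d dimensions has d^2(d^2 - 1)/12 independent components.
d = 2, so d^2 = 4
d^2 - 1 = 3
d^2(d^2 - 1) = 4 * 3 = 12
Divide by 12: 12 / 12 = 1

1


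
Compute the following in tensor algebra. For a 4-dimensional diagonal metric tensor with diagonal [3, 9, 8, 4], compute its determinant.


For a diagonal metric, the determinant is the product of diagonal entries.
Diagonal entries: 3, 9, 8, 4
det(g) = 3 * 9 * 8 * 4 = 864

864


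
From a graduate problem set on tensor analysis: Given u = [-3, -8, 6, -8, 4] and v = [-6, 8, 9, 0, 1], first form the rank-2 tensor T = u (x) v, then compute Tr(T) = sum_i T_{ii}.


The outer product gives T_{ij} = u_i v_j.
The trace (contraction) is Tr(T) = sum_i T_{ii} = sum_i u_i v_i.
Diagonal entries:
T_{11} = u_1 * v_1 = -3 * -6 = 18
T_{22} = u_2 * v_2 = -8 * 8 = -64
T_{33} = u_3 * v_3 = 6 * 9 = 54
T_{44} = u_4 * v_4 = -8 * 0 = 0
T_{55} = u_5 * v_5 = 4 * 1 = 4
Tr(T) = 18 + -64 + 54 + 0 + 4 = 12

12


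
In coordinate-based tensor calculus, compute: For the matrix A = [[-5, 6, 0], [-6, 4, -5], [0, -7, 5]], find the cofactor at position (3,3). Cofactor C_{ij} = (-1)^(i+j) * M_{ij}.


To find cofactor C_{33}, delete row 3 and column 3.
The resulting 2x2 submatrix is: [[-5, 6], [-6, 4]]
Minor M_{33} = -5*4 - 6*-6
  = -20 - -36 = 16
Sign = (-1)^(3+3) = (-1)^6 = 1
Cofactor C_{33} = 1 * 16 = 16

16


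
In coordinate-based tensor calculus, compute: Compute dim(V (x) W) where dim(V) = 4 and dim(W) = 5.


The dimension of a tensor product is the product of dimensions.
dim(V) = 4, dim(W) = 5
dim(V (x) W) = 4 * 5 = 20

20


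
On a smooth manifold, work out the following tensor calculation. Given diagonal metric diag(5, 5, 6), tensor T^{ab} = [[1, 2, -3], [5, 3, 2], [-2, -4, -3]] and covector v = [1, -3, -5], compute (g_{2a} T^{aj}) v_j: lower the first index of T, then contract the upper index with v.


Step 1: lower the first index. For a diagonal metric, g_{ia} T^{aj} = g_{ii} T^{ij} (no sum on i).
g_{22} = 5
S_2{}^1 = 5 * T^{21} = 5 * 5 = 25
S_2{}^2 = 5 * T^{22} = 5 * 3 = 15
S_2{}^3 = 5 * T^{23} = 5 * 2 = 10
Step 2: contract S_2{}^j with v_j.
S_2{}^1 * v_1 = 25 * 1 = 25
S_2{}^2 * v_2 = 15 * -3 = -45
S_2{}^3 * v_3 = 10 * -5 = -50
Result = 25 + -45 + -50 = -70

-70


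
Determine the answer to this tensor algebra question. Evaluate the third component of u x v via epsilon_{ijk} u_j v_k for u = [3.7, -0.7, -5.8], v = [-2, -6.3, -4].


(u x v)_3 = sum_{j,k} epsilon_{3jk} u_j v_k. Only permutations of (1,2,3) contribute; the two non-zero terms are:
eps_{312} u_1 v_2 = 1 * 3.7 * -6.3 = -23.31
eps_{321} u_2 v_1 = -1 * -0.7 * -2 = -1.4
(u x v)_3 = -24.71

-24.71


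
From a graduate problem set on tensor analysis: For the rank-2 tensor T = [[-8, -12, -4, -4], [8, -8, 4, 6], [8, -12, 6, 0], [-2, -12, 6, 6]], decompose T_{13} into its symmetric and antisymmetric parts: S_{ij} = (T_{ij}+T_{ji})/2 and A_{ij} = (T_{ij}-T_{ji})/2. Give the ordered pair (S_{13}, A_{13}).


T_{13} = -4
T_{31} = 8
S_{13} = (-4 + 8)/2 = 4/2 = 2
A_{13} = (-4 - 8)/2 = -12/2 = -6
Check: S + A = 2 + -6 = -4 = T_{13}.

(2, -6)


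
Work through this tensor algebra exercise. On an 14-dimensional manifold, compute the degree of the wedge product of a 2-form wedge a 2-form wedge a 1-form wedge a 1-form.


The degree of a wedge product is the sum of the degrees of the individual forms.
Degrees: 2, 2, 1, 1
Total degree = 2 + 2 + 1 + 1 = 6

6


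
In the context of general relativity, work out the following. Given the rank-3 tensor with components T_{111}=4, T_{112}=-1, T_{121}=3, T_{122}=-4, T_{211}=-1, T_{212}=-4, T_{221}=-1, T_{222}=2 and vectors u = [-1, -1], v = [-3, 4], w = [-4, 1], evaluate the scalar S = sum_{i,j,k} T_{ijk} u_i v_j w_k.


S = sum over i,j,k of T_{ijk} u_i v_j w_k. Expanding all 8 terms:
T_{111}*u_1*v_1*w_1 = 4*-1*-3*-4 = -48  (running total: -48)
T_{112}*u_1*v_1*w_2 = -1*-1*-3*1 = -3  (running total: -51)
T_{121}*u_1*v_2*w_1 = 3*-1*4*-4 = 48  (running total: -3)
T_{122}*u_1*v_2*w_2 = -4*-1*4*1 = 16  (running total: 13)
T_{211}*u_2*v_1*w_1 = -1*-1*-3*-4 = 12  (running total: 25)
T_{212}*u_2*v_1*w_2 = -4*-1*-3*1 = -12  (running total: 13)
T_{221}*u_2*v_2*w_1 = -1*-1*4*-4 = -16  (running total: -3)
T_{222}*u_2*v_2*w_2 = 2*-1*4*1 = -8  (running total: -11)
S = -11

-11


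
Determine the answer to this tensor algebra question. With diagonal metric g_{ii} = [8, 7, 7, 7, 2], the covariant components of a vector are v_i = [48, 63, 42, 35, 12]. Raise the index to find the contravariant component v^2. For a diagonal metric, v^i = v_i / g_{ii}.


To raise an index with a diagonal metric: v^i = v_i / g_{ii}.
For index 2: v_2 = 63, g_{22} = 7
v^2 = 63 / 7 = 9

9


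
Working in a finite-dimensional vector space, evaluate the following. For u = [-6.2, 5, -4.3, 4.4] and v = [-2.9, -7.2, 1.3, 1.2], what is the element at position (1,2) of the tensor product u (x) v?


The outer product entry T_{ij} = u_i * v_j.
We need i=1, j=2.
u_1 = -6.2, v_2 = -7.2
T_{1,2} = -6.2 * -7.2 = 44.64

44.64


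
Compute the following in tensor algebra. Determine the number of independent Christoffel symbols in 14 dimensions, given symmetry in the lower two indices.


Christoffel symbols Gamma^k_{ij} are symmetric in i,j, so there are d * d(d+1)/2 independent symbols.
d = 14
d(d+1)/2 = 14 * 15 / 2 = 105
Total = 14 * 105 = 1470

1470


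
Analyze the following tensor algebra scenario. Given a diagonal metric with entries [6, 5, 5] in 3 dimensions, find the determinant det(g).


For a diagonal metric, the determinant is the product of diagonal entries.
Diagonal entries: 6, 5, 5
det(g) = 6 * 5 * 5 = 150

150


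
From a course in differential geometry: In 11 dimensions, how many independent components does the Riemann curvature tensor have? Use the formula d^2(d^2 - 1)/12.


The Riemann tensor in d dimensions has d^2(d^2 - 1)/12 independent components.
d = 11, so d^2 = 121
d^2 - 1 = 120
d^2(d^2 - 1) = 121 * 120 = 14520
Divide by 12: 14520 / 12 = 1210

1210


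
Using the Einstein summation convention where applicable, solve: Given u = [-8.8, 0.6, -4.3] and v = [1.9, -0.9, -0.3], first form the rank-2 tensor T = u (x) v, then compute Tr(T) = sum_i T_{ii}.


The outer product gives T_{ij} = u_i v_j.
The trace (contraction) is Tr(T) = sum_i T_{ii} = sum_i u_i v_i.
Diagonal entries:
T_{11} = u_1 * v_1 = -8.8 * 1.9 = -16.72
T_{22} = u_2 * v_2 = 0.6 * -0.9 = -0.54
T_{33} = u_3 * v_3 = -4.3 * -0.3 = 1.29
Tr(T) = -16.72 + -0.54 + 1.29 = -15.97

-15.97


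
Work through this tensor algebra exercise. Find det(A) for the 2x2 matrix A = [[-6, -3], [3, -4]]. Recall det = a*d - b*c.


For a 2x2 matrix [[a, b], [c, d]], det = a*d - b*c.
a = -6, b = -3, c = 3, d = -4
a*d = -6 * -4 = 24
b*c = -3 * 3 = -9
det = 24 - -9 = 33

33


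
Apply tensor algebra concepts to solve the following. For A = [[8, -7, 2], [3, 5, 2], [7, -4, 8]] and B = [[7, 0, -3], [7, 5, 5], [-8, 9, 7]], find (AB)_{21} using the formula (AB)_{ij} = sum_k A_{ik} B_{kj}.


(AB)_{ij} = sum_k A_{ik} B_{kj}.
For i=2, j=1:
A_{21} * B_{11} = 3 * 7 = 21
A_{22} * B_{21} = 5 * 7 = 35
A_{23} * B_{31} = 2 * -8 = -16
Sum = 21 + 35 + -16 = 40

40


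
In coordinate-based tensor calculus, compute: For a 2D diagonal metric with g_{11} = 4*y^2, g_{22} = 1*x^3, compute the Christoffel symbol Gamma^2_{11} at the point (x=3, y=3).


For a diagonal metric, Gamma^k_{ij} = (1/2) g^{kk} (dg_{ik}/dx_j + dg_{jk}/dx_i - dg_{ij}/dx_k).
The metric is diagonal, so g_{ab} = 0 for a != b.
At the given point: g_{11} = 36, g_{22} = 27
g^{22} = 1/27
dg_{12}/dx_1 = 0 (off-diagonal)
dg_{12}/dx_1 = 0 (off-diagonal)
dg_{11}/dx_2 = dg_{11}/dx_2 = 24
Numerator = 0 + 0 - 24 = -24
Gamma^2_{11} = -24 / (2 * 27) = -4/9

-4/9


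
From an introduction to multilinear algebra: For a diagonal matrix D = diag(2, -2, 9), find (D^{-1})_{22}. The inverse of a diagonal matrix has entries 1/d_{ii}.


For a diagonal matrix, the inverse has entries (D^{-1})_{ii} = 1/d_{ii}.
The diagonal entries are: d_{11} = 2, d_{22} = -2, d_{33} = 9
We need (D^{-1})_{22} = 1/d_{22} = 1/-2 = -1/2

-1/2


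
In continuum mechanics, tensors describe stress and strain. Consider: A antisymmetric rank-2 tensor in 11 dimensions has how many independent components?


A antisymmetric rank-2 tensor in d dimensions has d(d-1)/2 independent components.
d = 11
d(d-1)/2 = 11 * 10 / 2 = 110 / 2 = 55

55


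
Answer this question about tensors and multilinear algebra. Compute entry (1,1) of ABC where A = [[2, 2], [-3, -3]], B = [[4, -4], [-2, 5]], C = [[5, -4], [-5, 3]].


(ABC)_{11} = sum_m (AB)_{1m} C_{m1}. First compute row 1 of AB.
(AB)_{11} = 2*4 + 2*-2 = 4
(AB)_{12} = 2*-4 + 2*5 = 2
Now contract with column 1 of C:
(AB)_{11} * C_{11} = 4 * 5 = 20
(AB)_{12} * C_{21} = 2 * -5 = -10
(ABC)_{11} = 20 + -10 = 10

10


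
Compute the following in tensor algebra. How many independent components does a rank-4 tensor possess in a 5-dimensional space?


The number of components of a rank-r tensor in d dimensions is d^r.
Here d = 5 and r = 4.
5^4 = 625

625


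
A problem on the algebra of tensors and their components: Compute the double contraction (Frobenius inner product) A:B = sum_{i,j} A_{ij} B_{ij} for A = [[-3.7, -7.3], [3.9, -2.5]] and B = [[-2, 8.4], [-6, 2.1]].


A:B = sum over all i,j of A_{ij} * B_{ij}.
Row 1: -3.7*-2=7.4, -7.3*8.4=-61.32 => row sum = -53.92
Row 2: 3.9*-6=-23.4, -2.5*2.1=-5.25 => row sum = -28.65
Total = -53.92 + -28.65 = -82.57

-82.57


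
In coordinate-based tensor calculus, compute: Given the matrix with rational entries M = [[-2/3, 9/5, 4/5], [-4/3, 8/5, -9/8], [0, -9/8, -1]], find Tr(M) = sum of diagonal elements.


The trace is the sum of diagonal entries.
Diagonal: M[1,1] = -2/3, M[2,2] = 8/5, M[3,3] = -1
Tr(M) = -2/3 + 8/5 + -1
Computing step by step:
After adding M[1,1]: -2/3
After adding M[2,2]: 14/15
After adding M[3,3]: -1/15
Tr(M) = -1/15

-1/15


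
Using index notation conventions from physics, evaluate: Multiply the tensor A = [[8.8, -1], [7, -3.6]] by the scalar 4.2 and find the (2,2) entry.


Scalar multiplication: (cA)_{ij} = c * A_{ij}.
c = 4.2
A_{22} = -3.6
(cA)_{22} = 4.2 * -3.6 = -15.12

-15.12


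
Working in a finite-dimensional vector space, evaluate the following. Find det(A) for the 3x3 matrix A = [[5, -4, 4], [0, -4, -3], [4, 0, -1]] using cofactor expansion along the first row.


Expanding along the first row, det(A) = a11*M_11 - a12*M_12 + a13*M_13, where M_1j is the (1,j) minor.
Minor M_11 = -4*-1 - -3*0 = 4
Minor M_12 = 0*-1 - -3*4 = 12
Minor M_13 = 0*0 - -4*4 = 16
det = 5*(4) - -4*(12) + 4*(16)
    = 20 - -48 + 64
    = 132

132


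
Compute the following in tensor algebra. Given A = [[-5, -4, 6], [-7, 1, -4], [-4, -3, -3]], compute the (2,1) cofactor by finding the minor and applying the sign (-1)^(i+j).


To find cofactor C_{21}, delete row 2 and column 1.
The resulting 2x2 submatrix is: [[-4, 6], [-3, -3]]
Minor M_{21} = -4*-3 - 6*-3
  = 12 - -18 = 30
Sign = (-1)^(2+1) = (-1)^3 = -1
Cofactor C_{21} = -1 * 30 = -30

-30


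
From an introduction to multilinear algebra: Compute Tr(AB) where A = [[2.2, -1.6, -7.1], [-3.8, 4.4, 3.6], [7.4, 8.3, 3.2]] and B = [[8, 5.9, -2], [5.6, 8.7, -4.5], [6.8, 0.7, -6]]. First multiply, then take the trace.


Tr(AB) = sum_i (AB)_{ii} where (AB)_{ii} = sum_k A_{ik} B_{ki}.
(AB)_{11} = 2.2*8 + -1.6*5.6 + -7.1*6.8 = -39.64
(AB)_{22} = -3.8*5.9 + 4.4*8.7 + 3.6*0.7 = 18.38
(AB)_{33} = 7.4*-2 + 8.3*-4.5 + 3.2*-6 = -71.35
Tr(AB) = -39.64 + 18.38 + -71.35 = -92.61

-92.61


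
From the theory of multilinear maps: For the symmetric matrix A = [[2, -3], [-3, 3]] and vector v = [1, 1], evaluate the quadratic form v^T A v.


First compute Av:
(Av)_1 = 2*1 + -3*1 = -1
(Av)_2 = -3*1 + 3*1 = 0
Av = [-1, 0]
Then v^T (Av) = 1*-1 + 1*0
= -1 + 0 = -1

-1


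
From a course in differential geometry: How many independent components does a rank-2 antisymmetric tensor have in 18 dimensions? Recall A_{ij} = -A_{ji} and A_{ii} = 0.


An antisymmetric rank-2 tensor satisfies A_{ij} = -A_{ji}, so diagonal entries are zero.
The independent components are the upper-triangular entries: C(n, 2) = n(n-1)/2.
n = 18
C(18, 2) = 18 * 17 / 2 = 306 / 2 = 153

153


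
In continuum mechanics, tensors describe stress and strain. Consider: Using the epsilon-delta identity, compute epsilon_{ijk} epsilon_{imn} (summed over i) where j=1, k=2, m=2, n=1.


Using the identity: epsilon_{ijk} epsilon_{imn} = delta_{jm} delta_{kn} - delta_{jn} delta_{km}.
delta_{12} = 0
delta_{21} = 0
delta_{11} = 1
delta_{22} = 1
Result = 0 * 0 - 1 * 1 = 0 - 1 = -1

-1
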